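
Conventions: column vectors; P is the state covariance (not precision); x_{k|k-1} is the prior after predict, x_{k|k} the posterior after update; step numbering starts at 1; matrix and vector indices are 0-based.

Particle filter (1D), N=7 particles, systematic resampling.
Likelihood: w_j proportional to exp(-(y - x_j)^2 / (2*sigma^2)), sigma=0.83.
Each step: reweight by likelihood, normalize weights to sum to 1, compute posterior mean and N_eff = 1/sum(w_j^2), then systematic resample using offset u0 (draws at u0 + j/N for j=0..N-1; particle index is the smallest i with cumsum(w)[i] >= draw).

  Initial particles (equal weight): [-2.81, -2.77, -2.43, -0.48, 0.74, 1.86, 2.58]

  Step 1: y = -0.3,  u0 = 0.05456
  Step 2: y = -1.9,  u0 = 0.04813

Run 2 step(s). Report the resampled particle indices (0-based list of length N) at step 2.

step 1: w=[0.0068, 0.0078, 0.0243, 0.6390, 0.2984, 0.0221, 0.0016]  mean=-0.1403  Neff=2.0058  idx=[3, 3, 3, 3, 3, 4, 4]
step 2: w=[0.1978, 0.1978, 0.1978, 0.1978, 0.1978, 0.0054, 0.0054]  mean=-0.4667  Neff=5.1089  idx=[0, 0, 1, 2, 3, 3, 4]

resampled_idx = [0, 0, 1, 2, 3, 3, 4]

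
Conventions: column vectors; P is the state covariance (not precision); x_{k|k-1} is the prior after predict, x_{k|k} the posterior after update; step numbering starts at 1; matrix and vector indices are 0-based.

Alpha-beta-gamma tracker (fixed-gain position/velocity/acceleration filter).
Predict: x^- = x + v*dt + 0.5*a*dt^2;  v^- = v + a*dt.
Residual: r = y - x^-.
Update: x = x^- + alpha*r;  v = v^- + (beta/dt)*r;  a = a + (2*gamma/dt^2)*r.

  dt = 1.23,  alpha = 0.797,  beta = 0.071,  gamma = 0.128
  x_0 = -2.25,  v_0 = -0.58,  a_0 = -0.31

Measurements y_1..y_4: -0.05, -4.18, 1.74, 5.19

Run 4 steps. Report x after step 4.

step 1: x_pred=-3.1979  r=3.1479  x^+=-0.6890  v^+=-0.7796  a^+=0.2227
step 2: x_pred=-1.4795  r=-2.7005  x^+=-3.6318  v^+=-0.6616  a^+=-0.2343
step 3: x_pred=-4.6228  r=6.3628  x^+=0.4484  v^+=-0.5825  a^+=0.8424
step 4: x_pred=0.3691  r=4.8209  x^+=4.2114  v^+=0.7319  a^+=1.6581

x_post = 4.2114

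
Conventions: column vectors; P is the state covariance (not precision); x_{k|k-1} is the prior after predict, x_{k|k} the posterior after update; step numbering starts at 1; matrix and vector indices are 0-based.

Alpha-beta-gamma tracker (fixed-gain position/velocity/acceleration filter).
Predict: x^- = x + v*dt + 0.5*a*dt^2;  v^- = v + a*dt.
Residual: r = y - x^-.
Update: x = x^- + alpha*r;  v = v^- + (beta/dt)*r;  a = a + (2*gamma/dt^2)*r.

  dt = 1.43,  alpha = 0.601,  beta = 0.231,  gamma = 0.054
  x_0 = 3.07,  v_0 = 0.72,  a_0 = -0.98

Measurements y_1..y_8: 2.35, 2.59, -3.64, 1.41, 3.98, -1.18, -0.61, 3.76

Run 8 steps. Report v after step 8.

step 1: x_pred=3.0976  r=-0.7476  x^+=2.6483  v^+=-0.8022  a^+=-1.0195
step 2: x_pred=0.4588  r=2.1312  x^+=1.7397  v^+=-1.9158  a^+=-0.9069
step 3: x_pred=-1.9272  r=-1.7128  x^+=-2.9566  v^+=-3.4894  a^+=-0.9974
step 4: x_pred=-8.9661  r=10.3761  x^+=-2.7301  v^+=-3.2395  a^+=-0.4494
step 5: x_pred=-7.8220  r=11.8020  x^+=-0.7290  v^+=-1.9756  a^+=0.1739
step 6: x_pred=-3.3763  r=2.1963  x^+=-2.0563  v^+=-1.3721  a^+=0.2899
step 7: x_pred=-3.7220  r=3.1120  x^+=-1.8517  v^+=-0.4548  a^+=0.4543
step 8: x_pred=-2.0376  r=5.7976  x^+=1.4468  v^+=1.1314  a^+=0.7605

v_post = 1.1314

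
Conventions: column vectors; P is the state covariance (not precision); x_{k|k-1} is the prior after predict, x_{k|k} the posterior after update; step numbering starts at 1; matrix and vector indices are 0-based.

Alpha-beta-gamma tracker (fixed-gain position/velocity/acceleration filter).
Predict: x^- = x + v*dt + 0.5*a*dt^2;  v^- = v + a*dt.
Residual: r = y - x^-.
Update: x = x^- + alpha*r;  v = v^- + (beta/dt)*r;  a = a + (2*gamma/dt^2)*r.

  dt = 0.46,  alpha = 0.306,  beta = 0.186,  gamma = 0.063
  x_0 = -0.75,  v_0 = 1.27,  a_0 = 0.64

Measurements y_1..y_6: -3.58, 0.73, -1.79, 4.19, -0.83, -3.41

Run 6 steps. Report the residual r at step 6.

resid = -4.8667

step 1: x_pred=-0.0981  r=-3.4819  x^+=-1.1636  v^+=0.1565  a^+=-1.4334
step 2: x_pred=-1.2432  r=1.9732  x^+=-0.6394  v^+=0.2950  a^+=-0.2584
step 3: x_pred=-0.5310  r=-1.2590  x^+=-0.9163  v^+=-0.3329  a^+=-1.0080
step 4: x_pred=-1.1761  r=5.3661  x^+=0.4660  v^+=1.3732  a^+=2.1873
step 5: x_pred=1.3290  r=-2.1590  x^+=0.6684  v^+=1.5063  a^+=0.9016
step 6: x_pred=1.4567  r=-4.8667  x^+=-0.0325  v^+=-0.0468  a^+=-1.9963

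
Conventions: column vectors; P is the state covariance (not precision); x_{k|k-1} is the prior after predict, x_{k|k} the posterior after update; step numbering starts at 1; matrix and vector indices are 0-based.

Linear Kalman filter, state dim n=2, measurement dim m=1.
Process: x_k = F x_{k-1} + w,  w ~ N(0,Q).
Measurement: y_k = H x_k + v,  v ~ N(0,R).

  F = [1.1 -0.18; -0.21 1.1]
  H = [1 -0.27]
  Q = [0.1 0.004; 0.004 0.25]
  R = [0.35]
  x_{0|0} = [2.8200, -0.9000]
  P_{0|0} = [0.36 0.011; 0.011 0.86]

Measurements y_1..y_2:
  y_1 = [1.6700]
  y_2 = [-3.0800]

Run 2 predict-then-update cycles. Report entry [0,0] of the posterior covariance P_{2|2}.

step 1: x^-=[3.2640, -1.5822]  P^-=[0.5591 -0.2357; -0.2357 1.3014]  S=[1.1313]  K=[0.5505; -0.5190]  nu=[-2.0212]  x^+=[2.1514, -0.5333]  P^+=[0.2163 0.0875; 0.0875 0.9967]
step 2: x^-=[2.4625, -1.0384]  P^-=[0.3594 -0.1342; -0.1342 1.4251]  S=[0.8857]  K=[0.4466; -0.5859]  nu=[-5.8228]  x^+=[-0.1382, 2.3733]  P^+=[0.1827 0.0976; 0.0976 1.1211]

P_post[0,0] = 0.1827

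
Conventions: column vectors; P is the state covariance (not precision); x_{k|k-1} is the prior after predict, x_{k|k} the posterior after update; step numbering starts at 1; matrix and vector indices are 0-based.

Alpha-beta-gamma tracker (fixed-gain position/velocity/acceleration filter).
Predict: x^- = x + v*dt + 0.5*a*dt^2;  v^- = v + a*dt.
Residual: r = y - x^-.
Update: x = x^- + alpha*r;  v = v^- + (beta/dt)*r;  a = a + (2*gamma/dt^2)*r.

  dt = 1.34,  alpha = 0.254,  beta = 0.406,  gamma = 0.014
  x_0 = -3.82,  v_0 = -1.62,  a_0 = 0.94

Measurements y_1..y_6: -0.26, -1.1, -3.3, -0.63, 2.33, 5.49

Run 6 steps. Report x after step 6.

step 1: x_pred=-5.1469  r=4.8869  x^+=-3.9056  v^+=1.1202  a^+=1.0162
step 2: x_pred=-1.4921  r=0.3921  x^+=-1.3925  v^+=2.6008  a^+=1.0223
step 3: x_pred=3.0103  r=-6.3103  x^+=1.4075  v^+=2.0587  a^+=0.9239
step 4: x_pred=4.9957  r=-5.6257  x^+=3.5668  v^+=1.5923  a^+=0.8362
step 5: x_pred=6.4512  r=-4.1212  x^+=5.4044  v^+=1.4641  a^+=0.7719
step 6: x_pred=8.0594  r=-2.5694  x^+=7.4067  v^+=1.7200  a^+=0.7319

x_post = 7.4067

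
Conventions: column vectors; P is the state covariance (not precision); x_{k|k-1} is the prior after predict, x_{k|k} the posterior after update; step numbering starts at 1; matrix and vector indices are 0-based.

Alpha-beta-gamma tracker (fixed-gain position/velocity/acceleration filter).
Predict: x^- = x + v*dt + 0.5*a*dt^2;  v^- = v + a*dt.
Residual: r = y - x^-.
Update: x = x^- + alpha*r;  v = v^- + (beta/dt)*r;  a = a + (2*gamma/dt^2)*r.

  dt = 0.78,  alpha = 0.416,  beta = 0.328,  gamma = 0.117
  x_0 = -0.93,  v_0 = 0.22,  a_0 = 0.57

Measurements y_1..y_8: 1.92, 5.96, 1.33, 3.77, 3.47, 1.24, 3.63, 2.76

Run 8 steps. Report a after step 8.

step 1: x_pred=-0.5850  r=2.5050  x^+=0.4571  v^+=1.7180  a^+=1.5335
step 2: x_pred=2.2636  r=3.6964  x^+=3.8013  v^+=4.4685  a^+=2.9552
step 3: x_pred=8.1857  r=-6.8557  x^+=5.3337  v^+=3.8906  a^+=0.3184
step 4: x_pred=8.4652  r=-4.6952  x^+=6.5120  v^+=2.1645  a^+=-1.4875
step 5: x_pred=7.7479  r=-4.2779  x^+=5.9683  v^+=-0.7946  a^+=-3.1328
step 6: x_pred=4.3955  r=-3.1555  x^+=3.0828  v^+=-4.5651  a^+=-4.3465
step 7: x_pred=-1.8002  r=5.4302  x^+=0.4588  v^+=-5.6719  a^+=-2.2579
step 8: x_pred=-4.6522  r=7.4122  x^+=-1.5687  v^+=-4.3162  a^+=0.5929

a_post = 0.5929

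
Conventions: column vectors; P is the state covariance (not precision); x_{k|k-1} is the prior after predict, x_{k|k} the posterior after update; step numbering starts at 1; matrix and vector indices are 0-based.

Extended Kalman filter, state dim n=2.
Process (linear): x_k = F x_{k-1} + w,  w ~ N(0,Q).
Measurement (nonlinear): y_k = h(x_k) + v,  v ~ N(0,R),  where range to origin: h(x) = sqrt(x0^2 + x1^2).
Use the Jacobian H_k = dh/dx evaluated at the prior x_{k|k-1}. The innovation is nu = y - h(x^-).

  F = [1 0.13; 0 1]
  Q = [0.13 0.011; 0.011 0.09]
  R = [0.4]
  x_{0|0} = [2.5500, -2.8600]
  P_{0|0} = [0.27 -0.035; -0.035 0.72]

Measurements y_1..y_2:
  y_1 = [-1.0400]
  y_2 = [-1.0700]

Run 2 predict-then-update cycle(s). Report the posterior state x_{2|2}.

x_post = [-0.0822, -0.6374]

step 1: x^-=[2.1782, -2.8600]  P^-=[0.4031 0.0696; 0.0696 0.8100]  H_jac=[0.6059 -0.7955]  S=[0.9935]  K=[0.1901; -0.6062]  nu=[-4.6350]  x^+=[1.2972, -0.0505]  P^+=[0.3672 0.1841; 0.1841 0.4450]
step 2: x^-=[1.2906, -0.0505]  P^-=[0.5526 0.2529; 0.2529 0.5350]  H_jac=[0.9992 -0.0391]  S=[0.9328]  K=[0.5813; 0.2485]  nu=[-2.3616]  x^+=[-0.0822, -0.6374]  P^+=[0.2373 0.1182; 0.1182 0.4774]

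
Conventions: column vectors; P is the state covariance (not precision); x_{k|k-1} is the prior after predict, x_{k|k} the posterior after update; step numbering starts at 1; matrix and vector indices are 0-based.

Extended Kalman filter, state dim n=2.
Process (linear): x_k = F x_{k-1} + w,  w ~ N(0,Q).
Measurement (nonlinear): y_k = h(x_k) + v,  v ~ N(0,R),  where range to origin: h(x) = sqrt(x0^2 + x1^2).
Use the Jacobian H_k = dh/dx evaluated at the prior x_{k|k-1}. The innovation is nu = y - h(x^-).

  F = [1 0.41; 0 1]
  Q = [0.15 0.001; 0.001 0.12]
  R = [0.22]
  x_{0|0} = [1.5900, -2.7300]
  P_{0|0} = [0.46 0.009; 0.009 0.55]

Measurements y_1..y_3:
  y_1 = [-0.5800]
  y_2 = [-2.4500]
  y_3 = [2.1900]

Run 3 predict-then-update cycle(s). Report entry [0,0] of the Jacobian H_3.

step 1: x^-=[0.4707, -2.7300]  P^-=[0.7098 0.2355; 0.2355 0.6700]  H_jac=[0.1699 -0.9855]  S=[0.8123]  K=[-0.1372; -0.7636]  nu=[-3.3503]  x^+=[0.9304, -0.1718]  P^+=[0.6945 0.1504; 0.1504 0.1964]
step 2: x^-=[0.8600, -0.1718]  P^-=[1.0009 0.2319; 0.2319 0.3164]  H_jac=[0.9806 -0.1959]  S=[1.1055]  K=[0.8467; 0.1496]  nu=[-3.3270]  x^+=[-1.9570, -0.6697]  P^+=[0.2083 0.0918; 0.0918 0.2916]
step 3: x^-=[-2.2316, -0.6697]  P^-=[0.4826 0.2124; 0.2124 0.4116]  H_jac=[-0.9578 -0.2874]  S=[0.8137]  K=[-0.6431; -0.3954]  nu=[-0.1399]  x^+=[-2.1416, -0.6144]  P^+=[0.1461 0.0055; 0.0055 0.2844]

H_jac[0,0] = -0.9578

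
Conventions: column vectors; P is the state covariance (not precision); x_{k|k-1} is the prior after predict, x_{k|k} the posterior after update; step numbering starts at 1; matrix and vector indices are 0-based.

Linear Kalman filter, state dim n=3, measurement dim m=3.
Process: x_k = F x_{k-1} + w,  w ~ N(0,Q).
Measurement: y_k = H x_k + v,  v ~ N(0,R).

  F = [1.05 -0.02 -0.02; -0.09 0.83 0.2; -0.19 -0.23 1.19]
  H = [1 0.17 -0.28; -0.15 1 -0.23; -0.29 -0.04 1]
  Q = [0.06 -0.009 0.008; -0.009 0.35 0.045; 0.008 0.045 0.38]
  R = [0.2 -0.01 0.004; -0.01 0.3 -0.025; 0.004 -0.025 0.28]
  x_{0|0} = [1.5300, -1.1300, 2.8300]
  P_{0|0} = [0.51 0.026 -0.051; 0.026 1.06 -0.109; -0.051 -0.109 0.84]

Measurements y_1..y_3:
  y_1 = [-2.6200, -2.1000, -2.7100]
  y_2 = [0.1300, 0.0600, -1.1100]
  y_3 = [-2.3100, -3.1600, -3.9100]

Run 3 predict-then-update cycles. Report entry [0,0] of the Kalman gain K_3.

K[0,0] = 0.4571

step 1: x^-=[1.5725, -0.5096, 3.3369]  P^-=[0.6240 -0.0640 -0.1769; -0.0640 1.0797 -0.0475; -0.1769 -0.0475 1.7290]  S=[1.0726 0.1773 -0.8625; 0.1773 1.5141 -0.4538; -0.8625 -0.4538 2.1681]  K=[0.7141 -0.1332 0.0924; 0.1461 0.7650 0.1850; 0.0546 -0.0321 0.8370]  nu=[-3.1715, -0.5870, -5.6113]  x^+=[-1.1324, -2.4600, -1.5143]  P^+=[0.1680 -0.0057 0.0806; -0.0057 0.2320 0.0409; 0.0806 0.0409 0.2604]
step 2: x^-=[-1.1095, -2.2427, -1.0211]  P^-=[0.2424 -0.0185 0.0709; -0.0185 0.5331 0.0932; 0.0709 0.0932 0.7078]  S=[0.4584 0.0288 -0.1729; 0.0288 0.8436 -0.1052; -0.1729 -0.1052 0.9600]  K=[0.5161 -0.0914 0.0843; 0.1259 0.6270 0.1718; 0.0274 -0.0068 0.7162]  nu=[1.3349, 1.9015, -0.5004]  x^+=[-0.6367, -0.9685, -1.3557]  P^+=[0.1225 -0.0017 0.0634; -0.0017 0.1915 0.0401; 0.0634 0.0401 0.2208]
step 3: x^-=[-0.6220, -1.0177, -1.2696]  P^-=[0.1927 -0.0135 0.0583; -0.0135 0.5030 0.0919; 0.0583 0.0919 0.6564]  S=[0.4127 0.0354 -0.1582; 0.0354 0.8079 -0.0960; -0.1582 -0.0960 0.9120]  K=[0.4571 -0.0804 0.0741; 0.1242 0.6136 0.1691; 0.0012 -0.0012 0.6973]  nu=[-1.8705, -2.5276, -2.8615]  x^+=[-1.4858, -3.2852, -3.2642]  P^+=[0.1084 -0.0014 0.0560; -0.0014 0.1875 0.0396; 0.0560 0.0396 0.2131]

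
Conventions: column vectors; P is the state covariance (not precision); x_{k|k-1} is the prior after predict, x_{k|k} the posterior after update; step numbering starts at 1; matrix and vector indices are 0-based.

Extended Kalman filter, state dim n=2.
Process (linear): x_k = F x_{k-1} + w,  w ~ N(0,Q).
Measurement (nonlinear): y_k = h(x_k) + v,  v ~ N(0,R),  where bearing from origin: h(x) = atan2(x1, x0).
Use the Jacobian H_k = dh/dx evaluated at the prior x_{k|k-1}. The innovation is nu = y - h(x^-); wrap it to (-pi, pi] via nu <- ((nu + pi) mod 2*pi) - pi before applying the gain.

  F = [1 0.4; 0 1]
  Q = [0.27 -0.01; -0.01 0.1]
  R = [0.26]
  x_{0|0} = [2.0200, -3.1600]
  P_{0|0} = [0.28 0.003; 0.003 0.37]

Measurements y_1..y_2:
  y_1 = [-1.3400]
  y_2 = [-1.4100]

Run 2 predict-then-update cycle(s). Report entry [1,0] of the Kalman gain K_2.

K[1,0] = 0.1607

step 1: x^-=[0.7560, -3.1600]  P^-=[0.6116 0.1410; 0.1410 0.4700]  H_jac=[0.2993 0.0716]  S=[0.3233]  K=[0.5976; 0.2347]  nu=[-0.0040]  x^+=[0.7536, -3.1609]  P^+=[0.4962 0.0957; 0.0957 0.4522]
step 2: x^-=[-0.5108, -3.1609]  P^-=[0.9151 0.2665; 0.2665 0.5522]  H_jac=[0.3083 -0.0498]  S=[0.3402]  K=[0.7903; 0.1607]  nu=[0.3210]  x^+=[-0.2571, -3.1094]  P^+=[0.7026 0.2233; 0.2233 0.5434]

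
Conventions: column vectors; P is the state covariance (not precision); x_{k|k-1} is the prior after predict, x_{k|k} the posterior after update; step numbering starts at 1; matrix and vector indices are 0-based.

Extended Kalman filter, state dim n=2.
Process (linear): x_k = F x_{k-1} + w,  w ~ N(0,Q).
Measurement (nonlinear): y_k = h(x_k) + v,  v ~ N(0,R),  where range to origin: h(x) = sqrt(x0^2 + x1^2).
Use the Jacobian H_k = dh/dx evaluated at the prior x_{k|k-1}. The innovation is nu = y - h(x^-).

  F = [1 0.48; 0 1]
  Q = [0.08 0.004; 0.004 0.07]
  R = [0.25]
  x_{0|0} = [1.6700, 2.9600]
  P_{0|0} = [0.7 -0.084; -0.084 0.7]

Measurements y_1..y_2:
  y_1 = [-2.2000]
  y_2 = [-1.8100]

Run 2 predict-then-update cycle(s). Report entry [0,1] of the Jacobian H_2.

step 1: x^-=[3.0908, 2.9600]  P^-=[0.8606 0.2560; 0.2560 0.7700]  H_jac=[0.7222 0.6917]  S=[1.3230]  K=[0.6036; 0.5423]  nu=[-6.4796]  x^+=[-0.8205, -0.5538]  P^+=[0.3785 -0.1771; -0.1771 0.3809]
step 2: x^-=[-1.0863, -0.5538]  P^-=[0.3763 0.0098; 0.0098 0.4509]  H_jac=[-0.8909 -0.4542]  S=[0.6496]  K=[-0.5229; -0.3286]  nu=[-3.0293]  x^+=[0.4978, 0.4418]  P^+=[0.1987 -0.1019; -0.1019 0.3808]

H_jac[0,1] = -0.4542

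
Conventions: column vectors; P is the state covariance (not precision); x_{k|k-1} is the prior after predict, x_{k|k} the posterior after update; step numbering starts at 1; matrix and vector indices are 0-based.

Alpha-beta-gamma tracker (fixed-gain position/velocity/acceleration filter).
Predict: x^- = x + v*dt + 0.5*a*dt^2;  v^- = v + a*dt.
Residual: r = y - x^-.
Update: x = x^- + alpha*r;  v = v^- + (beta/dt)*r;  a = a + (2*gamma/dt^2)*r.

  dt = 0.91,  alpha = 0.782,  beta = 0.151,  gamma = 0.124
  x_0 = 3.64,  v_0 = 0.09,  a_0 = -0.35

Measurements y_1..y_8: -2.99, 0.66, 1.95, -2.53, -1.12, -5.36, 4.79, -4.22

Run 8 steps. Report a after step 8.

a_post = 0.8047

step 1: x_pred=3.5770  r=-6.5670  x^+=-1.5584  v^+=-1.3182  a^+=-2.3167
step 2: x_pred=-3.7172  r=4.3772  x^+=-0.2942  v^+=-2.7000  a^+=-1.0058
step 3: x_pred=-3.1677  r=5.1177  x^+=0.8343  v^+=-2.7661  a^+=0.5269
step 4: x_pred=-1.4647  r=-1.0653  x^+=-2.2978  v^+=-2.4635  a^+=0.2078
step 5: x_pred=-4.4535  r=3.3335  x^+=-1.8467  v^+=-1.7212  a^+=1.2061
step 6: x_pred=-2.9136  r=-2.4464  x^+=-4.8267  v^+=-1.0296  a^+=0.4735
step 7: x_pred=-5.5676  r=10.3576  x^+=2.5321  v^+=1.1200  a^+=3.5754
step 8: x_pred=5.0316  r=-9.2516  x^+=-2.2032  v^+=2.8384  a^+=0.8047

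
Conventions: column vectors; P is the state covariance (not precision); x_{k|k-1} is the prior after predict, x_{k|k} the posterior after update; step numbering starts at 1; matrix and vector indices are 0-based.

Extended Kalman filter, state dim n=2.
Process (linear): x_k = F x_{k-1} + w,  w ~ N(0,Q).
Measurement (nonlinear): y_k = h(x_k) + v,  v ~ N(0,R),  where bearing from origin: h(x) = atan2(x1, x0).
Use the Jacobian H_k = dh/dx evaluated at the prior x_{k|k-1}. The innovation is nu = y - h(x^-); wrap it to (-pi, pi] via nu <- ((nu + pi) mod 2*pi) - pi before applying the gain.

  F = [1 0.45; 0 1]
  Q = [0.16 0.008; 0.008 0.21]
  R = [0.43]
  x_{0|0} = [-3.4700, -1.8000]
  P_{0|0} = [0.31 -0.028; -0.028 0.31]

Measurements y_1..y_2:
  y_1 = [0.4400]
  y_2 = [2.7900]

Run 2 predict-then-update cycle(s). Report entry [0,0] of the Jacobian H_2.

H_jac[0,0] = 0.0452

step 1: x^-=[-4.2800, -1.8000]  P^-=[0.5076 0.1195; 0.1195 0.5200]  H_jac=[0.0835 -0.1985]  S=[0.4501]  K=[0.0414; -0.2072]  nu=[-3.0997]  x^+=[-4.4085, -1.1577]  P^+=[0.5068 0.1234; 0.1234 0.5007]
step 2: x^-=[-4.9295, -1.1577]  P^-=[0.8792 0.3567; 0.3567 0.7107]  H_jac=[0.0452 -0.1923]  S=[0.4519]  K=[-0.0639; -0.2667]  nu=[-0.5823]  x^+=[-4.8922, -1.0024]  P^+=[0.8774 0.3490; 0.3490 0.6785]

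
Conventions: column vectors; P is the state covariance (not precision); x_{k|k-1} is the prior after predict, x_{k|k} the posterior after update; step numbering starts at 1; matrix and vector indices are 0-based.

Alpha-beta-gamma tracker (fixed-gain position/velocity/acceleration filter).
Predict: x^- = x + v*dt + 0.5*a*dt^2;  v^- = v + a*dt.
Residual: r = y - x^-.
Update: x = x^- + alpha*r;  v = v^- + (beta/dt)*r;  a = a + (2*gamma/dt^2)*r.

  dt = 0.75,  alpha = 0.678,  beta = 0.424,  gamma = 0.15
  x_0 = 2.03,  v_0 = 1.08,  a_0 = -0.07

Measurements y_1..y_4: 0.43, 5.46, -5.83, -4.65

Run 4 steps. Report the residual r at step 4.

resid = 1.8556

step 1: x_pred=2.8203  r=-2.3903  x^+=1.1997  v^+=-0.3238  a^+=-1.3448
step 2: x_pred=0.5786  r=4.8814  x^+=3.8882  v^+=1.4272  a^+=1.2586
step 3: x_pred=5.3125  r=-11.1425  x^+=-2.2421  v^+=-3.9281  a^+=-4.6841
step 4: x_pred=-6.5056  r=1.8556  x^+=-5.2475  v^+=-6.3922  a^+=-3.6944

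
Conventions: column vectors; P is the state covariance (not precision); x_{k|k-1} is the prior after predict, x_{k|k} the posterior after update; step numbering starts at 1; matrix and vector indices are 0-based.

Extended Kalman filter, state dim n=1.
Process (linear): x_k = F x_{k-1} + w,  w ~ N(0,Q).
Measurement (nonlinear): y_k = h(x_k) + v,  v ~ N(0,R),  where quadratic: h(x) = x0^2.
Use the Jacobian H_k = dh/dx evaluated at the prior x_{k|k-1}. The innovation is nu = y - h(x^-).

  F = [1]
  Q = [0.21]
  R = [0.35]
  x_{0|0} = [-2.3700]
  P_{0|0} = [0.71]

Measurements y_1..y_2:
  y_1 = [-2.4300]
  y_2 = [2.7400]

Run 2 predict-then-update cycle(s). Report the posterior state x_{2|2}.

step 1: x^-=[-2.3700]  P^-=[0.9200]  H_jac=[-4.7400]  S=[21.0202]  K=[-0.2075]  nu=[-8.0469]  x^+=[-0.7006]  P^+=[0.0153]
step 2: x^-=[-0.7006]  P^-=[0.2253]  H_jac=[-1.4012]  S=[0.7924]  K=[-0.3984]  nu=[2.2491]  x^+=[-1.5968]  P^+=[0.0995]

x_post = [-1.5968]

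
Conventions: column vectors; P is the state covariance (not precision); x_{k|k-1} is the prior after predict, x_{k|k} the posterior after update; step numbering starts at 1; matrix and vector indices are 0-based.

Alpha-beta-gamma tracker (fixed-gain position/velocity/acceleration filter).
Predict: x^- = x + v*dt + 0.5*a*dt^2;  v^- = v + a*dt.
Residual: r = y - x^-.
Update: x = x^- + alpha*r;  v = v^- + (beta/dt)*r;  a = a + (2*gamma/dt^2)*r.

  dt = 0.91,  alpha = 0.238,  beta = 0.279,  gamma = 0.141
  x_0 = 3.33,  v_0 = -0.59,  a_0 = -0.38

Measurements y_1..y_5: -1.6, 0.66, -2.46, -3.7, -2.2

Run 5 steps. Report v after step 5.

step 1: x_pred=2.6358  r=-4.2358  x^+=1.6276  v^+=-2.2345  a^+=-1.8224
step 2: x_pred=-1.1603  r=1.8203  x^+=-0.7271  v^+=-3.3348  a^+=-1.2026
step 3: x_pred=-4.2596  r=1.7996  x^+=-3.8313  v^+=-3.8774  a^+=-0.5897
step 4: x_pred=-7.6039  r=3.9039  x^+=-6.6748  v^+=-3.2171  a^+=0.7397
step 5: x_pred=-9.2960  r=7.0960  x^+=-7.6072  v^+=-0.3684  a^+=3.1562

v_post = -0.3684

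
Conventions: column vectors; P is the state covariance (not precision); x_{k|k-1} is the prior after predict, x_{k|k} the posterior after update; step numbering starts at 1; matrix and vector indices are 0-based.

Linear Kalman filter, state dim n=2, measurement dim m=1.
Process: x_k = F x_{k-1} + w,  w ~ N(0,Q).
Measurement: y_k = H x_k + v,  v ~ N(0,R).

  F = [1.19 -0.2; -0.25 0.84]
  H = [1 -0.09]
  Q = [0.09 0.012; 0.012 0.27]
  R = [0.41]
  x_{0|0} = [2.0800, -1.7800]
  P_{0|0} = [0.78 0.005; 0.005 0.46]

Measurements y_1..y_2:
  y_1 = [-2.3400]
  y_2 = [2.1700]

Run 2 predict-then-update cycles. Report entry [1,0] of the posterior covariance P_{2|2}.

P_post[1,0] = -0.0540

step 1: x^-=[2.8312, -2.0152]  P^-=[1.2106 -0.2921; -0.2921 0.6412]  S=[1.6783]  K=[0.7370; -0.2084]  nu=[-5.3526]  x^+=[-1.1134, -0.8996]  P^+=[0.2991 -0.0343; -0.0343 0.5683]
step 2: x^-=[-1.1450, -0.4774]  P^-=[0.5526 -0.2085; -0.2085 0.7041]  S=[1.0058]  K=[0.5680; -0.2703]  nu=[3.2721]  x^+=[0.7136, -1.3616]  P^+=[0.2280 -0.0540; -0.0540 0.6306]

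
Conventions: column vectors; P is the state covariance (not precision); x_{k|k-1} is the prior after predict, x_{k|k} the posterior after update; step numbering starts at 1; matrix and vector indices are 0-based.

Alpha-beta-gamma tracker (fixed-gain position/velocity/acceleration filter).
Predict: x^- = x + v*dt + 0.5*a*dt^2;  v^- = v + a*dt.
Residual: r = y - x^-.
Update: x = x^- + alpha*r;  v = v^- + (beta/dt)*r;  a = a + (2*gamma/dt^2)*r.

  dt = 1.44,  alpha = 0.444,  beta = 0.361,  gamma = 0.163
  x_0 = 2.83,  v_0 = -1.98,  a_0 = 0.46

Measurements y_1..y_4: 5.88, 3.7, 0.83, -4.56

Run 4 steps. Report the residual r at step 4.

step 1: x_pred=0.4557  r=5.4243  x^+=2.8641  v^+=0.0422  a^+=1.3128
step 2: x_pred=4.2860  r=-0.5860  x^+=4.0258  v^+=1.7857  a^+=1.2206
step 3: x_pred=7.8628  r=-7.0328  x^+=4.7402  v^+=1.7804  a^+=0.1150
step 4: x_pred=7.4232  r=-11.9832  x^+=2.1027  v^+=-1.0582  a^+=-1.7689

resid = -11.9832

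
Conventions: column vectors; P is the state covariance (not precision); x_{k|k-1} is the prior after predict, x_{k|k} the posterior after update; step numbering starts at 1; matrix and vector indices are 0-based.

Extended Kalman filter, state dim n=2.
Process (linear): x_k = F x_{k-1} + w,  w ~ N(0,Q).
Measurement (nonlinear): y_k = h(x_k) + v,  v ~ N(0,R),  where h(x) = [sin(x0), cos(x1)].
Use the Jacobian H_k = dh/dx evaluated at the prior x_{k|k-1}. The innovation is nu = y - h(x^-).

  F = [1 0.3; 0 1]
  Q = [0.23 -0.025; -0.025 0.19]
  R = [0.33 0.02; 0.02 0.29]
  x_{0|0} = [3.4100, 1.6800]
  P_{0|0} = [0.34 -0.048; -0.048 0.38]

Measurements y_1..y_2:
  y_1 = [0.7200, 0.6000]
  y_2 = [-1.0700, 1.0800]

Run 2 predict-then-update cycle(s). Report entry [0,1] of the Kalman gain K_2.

step 1: x^-=[3.9140, 1.6800]  P^-=[0.5754 0.0410; 0.0410 0.5700]  H_jac=[-0.7162 0.0000; 0.0000 -0.9940]  S=[0.6252 0.0492; 0.0492 0.8532]  K=[-0.6584 -0.0098; 0.0053 -0.6644]  nu=[1.4179, 0.7090]  x^+=[2.9735, 1.2165]  P^+=[0.3036 0.0161; 0.0161 0.1937]
step 2: x^-=[3.3384, 1.2165]  P^-=[0.5607 0.0492; 0.0492 0.3837]  H_jac=[-0.9807 0.0000; 0.0000 -0.9379]  S=[0.8693 0.0653; 0.0653 0.6275]  K=[-0.6320 -0.0078; -0.0126 -0.5722]  nu=[-0.8744, 0.7331]  x^+=[3.8853, 0.8080]  P^+=[0.2128 0.0159; 0.0159 0.1772]

K[0,1] = -0.0078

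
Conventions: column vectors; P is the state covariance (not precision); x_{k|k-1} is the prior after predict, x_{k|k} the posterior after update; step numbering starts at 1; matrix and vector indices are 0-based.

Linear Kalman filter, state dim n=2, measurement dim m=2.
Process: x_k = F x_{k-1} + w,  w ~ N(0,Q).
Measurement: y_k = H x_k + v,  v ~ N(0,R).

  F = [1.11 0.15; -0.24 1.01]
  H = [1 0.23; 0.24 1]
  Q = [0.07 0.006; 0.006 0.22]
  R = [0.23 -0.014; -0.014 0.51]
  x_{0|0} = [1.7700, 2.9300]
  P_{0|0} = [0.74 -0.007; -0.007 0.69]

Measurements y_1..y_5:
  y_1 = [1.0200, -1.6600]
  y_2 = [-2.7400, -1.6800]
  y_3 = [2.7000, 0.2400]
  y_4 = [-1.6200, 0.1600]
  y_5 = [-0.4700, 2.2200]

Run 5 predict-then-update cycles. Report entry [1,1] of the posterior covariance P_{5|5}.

step 1: x^-=[2.4042, 2.5345]  P^-=[0.9949 -0.0942; -0.0942 0.9699]  S=[1.2329 0.3485; 0.3485 1.4920]  K=[0.8159 -0.0936; -0.0802 0.6536]  nu=[-1.9671, -4.7715]  x^+=[1.2461, -0.4266]  P^+=[0.2144 -0.1106; -0.1106 0.3610]
step 2: x^-=[1.3192, -0.7299]  P^-=[0.3055 -0.1165; -0.1165 0.6543]  S=[0.5165 0.0869; 0.0869 1.1260]  K=[0.5532 -0.0810; -0.0281 0.5584]  nu=[-3.8913, -1.2667]  x^+=[-0.7307, -1.3279]  P^+=[0.1478 -0.0845; -0.0845 0.3055]
step 3: x^-=[-1.0103, -1.1658]  P^-=[0.2308 -0.0788; -0.0788 0.5811]  S=[0.4553 0.0919; 0.0919 1.0666]  K=[0.4799 -0.0633; 0.0143 0.5259]  nu=[3.9785, 1.6483]  x^+=[0.7947, -0.2421]  P^+=[0.1273 -0.0696; -0.0696 0.2847]
step 4: x^-=[0.8458, -0.4353]  P^-=[0.2101 -0.0602; -0.0602 0.5515]  S=[0.4415 0.0997; 0.0997 1.0446]  K=[0.4563 -0.0530; 0.0355 0.5107]  nu=[-2.3657, 0.3923]  x^+=[-0.2545, -0.3190]  P^+=[0.1200 -0.0622; -0.0622 0.2749]
step 5: x^-=[-0.3303, -0.2611]  P^-=[0.2033 -0.0518; -0.0518 0.5375]  S=[0.4379 0.1037; 0.1037 1.0343]  K=[0.4484 -0.0479; 0.0448 0.5031]  nu=[-0.0796, 2.5604]  x^+=[-0.4887, 1.0235]  P^+=[0.1173 -0.0589; -0.0589 0.2701]

P_post[1,1] = 0.2701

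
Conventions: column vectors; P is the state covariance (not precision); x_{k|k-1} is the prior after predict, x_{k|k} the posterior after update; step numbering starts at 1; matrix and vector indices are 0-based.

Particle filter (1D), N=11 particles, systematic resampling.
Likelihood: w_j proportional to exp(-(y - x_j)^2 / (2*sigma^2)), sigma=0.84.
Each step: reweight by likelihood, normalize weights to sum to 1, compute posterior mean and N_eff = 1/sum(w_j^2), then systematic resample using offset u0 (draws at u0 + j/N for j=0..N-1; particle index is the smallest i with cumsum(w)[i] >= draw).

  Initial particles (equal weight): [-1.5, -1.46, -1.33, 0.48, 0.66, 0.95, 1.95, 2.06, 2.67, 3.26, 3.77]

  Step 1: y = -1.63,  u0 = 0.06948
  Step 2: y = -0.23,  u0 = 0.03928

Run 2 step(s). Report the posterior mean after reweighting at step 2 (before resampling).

step 1: w=[0.3313, 0.3285, 0.3146, 0.0143, 0.0082, 0.0030, 0.0000, 0.0000, 0.0000, 0.0000, 0.0000]  mean=-1.3799  Neff=3.1548  idx=[0, 0, 0, 1, 1, 1, 1, 2, 2, 2, 3]
step 2: w=[0.0742, 0.0742, 0.0742, 0.0796, 0.0796, 0.0796, 0.0796, 0.0987, 0.0987, 0.0987, 0.1628]  mean=-1.1146  Neff=10.2457  idx=[0, 1, 2, 4, 5, 6, 7, 8, 9, 10, 10]

post_mean = -1.1146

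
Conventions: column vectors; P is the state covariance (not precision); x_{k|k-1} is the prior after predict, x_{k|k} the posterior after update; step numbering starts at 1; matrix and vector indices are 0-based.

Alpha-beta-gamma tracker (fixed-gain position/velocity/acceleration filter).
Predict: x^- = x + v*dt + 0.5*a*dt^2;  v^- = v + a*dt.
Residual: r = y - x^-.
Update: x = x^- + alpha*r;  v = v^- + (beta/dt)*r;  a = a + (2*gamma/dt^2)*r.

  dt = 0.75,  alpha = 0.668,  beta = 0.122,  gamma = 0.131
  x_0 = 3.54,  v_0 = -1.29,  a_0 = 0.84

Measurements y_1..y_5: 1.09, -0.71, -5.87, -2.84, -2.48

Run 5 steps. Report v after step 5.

v_post = -3.8795

step 1: x_pred=2.8087  r=-1.7187  x^+=1.6606  v^+=-0.9396  a^+=0.0394
step 2: x_pred=0.9670  r=-1.6770  x^+=-0.1532  v^+=-1.1828  a^+=-0.7417
step 3: x_pred=-1.2489  r=-4.6211  x^+=-4.3358  v^+=-2.4908  a^+=-2.8941
step 4: x_pred=-7.0178  r=4.1778  x^+=-4.2270  v^+=-3.9817  a^+=-0.9481
step 5: x_pred=-7.4800  r=5.0000  x^+=-4.1400  v^+=-3.8795  a^+=1.3807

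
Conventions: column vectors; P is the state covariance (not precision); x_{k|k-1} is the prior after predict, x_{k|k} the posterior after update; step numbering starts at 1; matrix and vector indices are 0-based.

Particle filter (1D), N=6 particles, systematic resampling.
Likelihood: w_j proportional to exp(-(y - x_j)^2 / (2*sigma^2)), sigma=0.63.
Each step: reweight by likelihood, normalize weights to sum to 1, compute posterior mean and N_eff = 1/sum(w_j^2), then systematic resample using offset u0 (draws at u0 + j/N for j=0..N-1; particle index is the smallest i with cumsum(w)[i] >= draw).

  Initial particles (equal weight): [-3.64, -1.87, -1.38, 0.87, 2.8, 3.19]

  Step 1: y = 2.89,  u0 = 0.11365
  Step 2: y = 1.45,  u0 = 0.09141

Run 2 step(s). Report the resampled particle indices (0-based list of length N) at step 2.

resampled_idx = [0, 0, 1, 2, 2, 4]

step 1: w=[0.0000, 0.0000, 0.0000, 0.0031, 0.5241, 0.4728]  mean=2.9784  Neff=2.0071  idx=[4, 4, 4, 5, 5, 5]
step 2: w=[0.2734, 0.2734, 0.2734, 0.0599, 0.0599, 0.0599]  mean=2.8701  Neff=4.2545  idx=[0, 0, 1, 2, 2, 4]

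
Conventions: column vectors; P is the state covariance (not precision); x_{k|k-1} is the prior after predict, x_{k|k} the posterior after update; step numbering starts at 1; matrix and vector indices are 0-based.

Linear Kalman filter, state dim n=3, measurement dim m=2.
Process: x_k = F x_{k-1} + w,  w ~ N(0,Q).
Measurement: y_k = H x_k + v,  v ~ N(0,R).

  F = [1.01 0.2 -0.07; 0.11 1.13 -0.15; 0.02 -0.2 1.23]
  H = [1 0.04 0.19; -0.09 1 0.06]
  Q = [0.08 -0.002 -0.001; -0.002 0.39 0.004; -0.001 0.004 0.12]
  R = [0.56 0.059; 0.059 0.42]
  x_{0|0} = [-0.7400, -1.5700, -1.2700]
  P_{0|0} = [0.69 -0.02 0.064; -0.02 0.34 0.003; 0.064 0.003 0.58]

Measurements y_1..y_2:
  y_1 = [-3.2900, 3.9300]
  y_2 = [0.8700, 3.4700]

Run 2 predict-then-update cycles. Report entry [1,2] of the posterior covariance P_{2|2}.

step 1: x^-=[-0.9725, -1.6650, -1.2629]  P^-=[0.7831 0.1238 0.0336; 0.1238 0.8374 -0.1656; 0.0336 -0.1656 1.0132]  S=[1.4012 0.1265; 0.1265 1.2249]  K=[0.5682 -0.0135; 0.0299 0.6634; 0.1661 -0.1052]  nu=[-2.0109, 5.5832]  x^+=[-2.1905, 1.9786, -2.1843]  P^+=[0.3325 0.0633 -0.0926; 0.0633 0.2921 -0.1006; -0.0926 -0.1006 0.9654]
step 2: x^-=[-1.6638, 2.3226, -3.1262]  P^-=[0.4770 0.2105 -0.2427; 0.2105 0.8417 -0.3945; -0.2427 -0.3945 1.6368]  S=[1.0161 0.1918; 0.1918 1.1888]  K=[0.4209 0.0608; 0.0409 0.6655; 0.0983 -0.2467]  nu=[3.0349, 1.1853]  x^+=[-0.3143, 3.2355, -3.1204]  P^+=[0.2828 0.0907 -0.2481; 0.0907 0.3029 -0.2140; -0.2481 -0.2140 1.5639]

P_post[1,2] = -0.2140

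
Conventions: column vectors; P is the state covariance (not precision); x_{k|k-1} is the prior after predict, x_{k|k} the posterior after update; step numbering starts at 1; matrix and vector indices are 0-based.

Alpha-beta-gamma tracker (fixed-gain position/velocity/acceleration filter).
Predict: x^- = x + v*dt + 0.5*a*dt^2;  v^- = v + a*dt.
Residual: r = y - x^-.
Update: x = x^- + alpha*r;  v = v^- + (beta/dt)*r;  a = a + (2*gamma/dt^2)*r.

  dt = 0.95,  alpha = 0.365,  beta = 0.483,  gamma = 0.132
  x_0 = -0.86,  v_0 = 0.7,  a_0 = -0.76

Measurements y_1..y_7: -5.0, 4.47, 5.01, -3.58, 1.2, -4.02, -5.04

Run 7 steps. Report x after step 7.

x_post = -5.7834

step 1: x_pred=-0.5380  r=-4.4620  x^+=-2.1666  v^+=-2.2906  a^+=-2.0652
step 2: x_pred=-5.2746  r=9.7446  x^+=-1.7178  v^+=0.7018  a^+=0.7853
step 3: x_pred=-0.6968  r=5.7068  x^+=1.3862  v^+=4.3492  a^+=2.4546
step 4: x_pred=6.6256  r=-10.2056  x^+=2.9006  v^+=1.4924  a^+=-0.5307
step 5: x_pred=4.0788  r=-2.8788  x^+=3.0280  v^+=-0.4755  a^+=-1.3729
step 6: x_pred=1.9568  r=-5.9768  x^+=-0.2247  v^+=-4.8184  a^+=-3.1212
step 7: x_pred=-6.2107  r=1.1707  x^+=-5.7834  v^+=-7.1884  a^+=-2.7788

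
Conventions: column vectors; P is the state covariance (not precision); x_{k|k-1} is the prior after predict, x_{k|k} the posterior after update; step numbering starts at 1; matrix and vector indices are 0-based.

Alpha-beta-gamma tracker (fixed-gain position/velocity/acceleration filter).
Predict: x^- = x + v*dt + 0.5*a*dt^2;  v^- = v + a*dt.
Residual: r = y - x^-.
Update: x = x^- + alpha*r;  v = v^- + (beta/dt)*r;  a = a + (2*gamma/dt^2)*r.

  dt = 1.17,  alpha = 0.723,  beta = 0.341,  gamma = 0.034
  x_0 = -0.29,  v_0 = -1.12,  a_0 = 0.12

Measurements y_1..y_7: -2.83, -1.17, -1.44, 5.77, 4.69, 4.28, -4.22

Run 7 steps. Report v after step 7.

step 1: x_pred=-1.5183  r=-1.3117  x^+=-2.4666  v^+=-1.3619  a^+=0.0548
step 2: x_pred=-4.0225  r=2.8525  x^+=-1.9602  v^+=-0.4664  a^+=0.1965
step 3: x_pred=-2.3713  r=0.9313  x^+=-1.6980  v^+=0.0350  a^+=0.2428
step 4: x_pred=-1.4908  r=7.2608  x^+=3.7588  v^+=2.4353  a^+=0.6035
step 5: x_pred=7.0211  r=-2.3311  x^+=5.3357  v^+=2.4619  a^+=0.4877
step 6: x_pred=8.5500  r=-4.2700  x^+=5.4628  v^+=1.7880  a^+=0.2756
step 7: x_pred=7.7434  r=-11.9634  x^+=-0.9061  v^+=-1.3763  a^+=-0.3187

v_post = -1.3763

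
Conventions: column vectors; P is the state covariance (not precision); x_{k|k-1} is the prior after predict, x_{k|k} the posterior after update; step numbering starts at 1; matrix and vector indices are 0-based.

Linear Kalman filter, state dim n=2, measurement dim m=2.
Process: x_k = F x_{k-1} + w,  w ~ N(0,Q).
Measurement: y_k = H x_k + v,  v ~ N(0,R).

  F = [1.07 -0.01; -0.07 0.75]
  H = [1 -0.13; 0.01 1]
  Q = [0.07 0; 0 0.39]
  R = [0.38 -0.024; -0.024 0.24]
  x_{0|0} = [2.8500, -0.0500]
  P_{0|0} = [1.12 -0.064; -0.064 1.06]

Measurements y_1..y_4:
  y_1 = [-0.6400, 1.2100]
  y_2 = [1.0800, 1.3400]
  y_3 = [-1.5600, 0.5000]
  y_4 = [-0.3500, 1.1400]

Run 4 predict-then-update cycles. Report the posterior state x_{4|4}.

x_post = [-0.2194, 0.9244]

step 1: x^-=[3.0500, -0.2370]  P^-=[1.3538 -0.1432; -0.1432 0.9985]  S=[1.7879 -0.2833; -0.2833 1.2357]  K=[0.7793 0.0737; -0.0258 0.8009]  nu=[-3.7208, 1.4165]  x^+=[0.2548, 0.9935]  P^+=[0.2938 -0.0040; -0.0040 0.1929]
step 2: x^-=[0.2627, 0.7273]  P^-=[0.4065 -0.0266; -0.0266 0.5003]  S=[0.8019 -0.1116; -0.1116 0.7399]  K=[0.5179 0.0476; -0.0207 0.6728]  nu=[0.9118, 0.6101]  x^+=[0.7640, 1.1189]  P^+=[0.1953 -0.0030; -0.0030 0.1620]
step 3: x^-=[0.8063, 0.7857]  P^-=[0.2936 -0.0182; -0.0182 0.4824]  S=[0.6865 -0.1020; -0.1020 0.7221]  K=[0.4372 0.0406; -0.0191 0.6651]  nu=[-2.2642, -0.2937]  x^+=[-0.1955, 0.6335]  P^+=[0.1648 -0.0024; -0.0024 0.1601]
step 4: x^-=[-0.2155, 0.4888]  P^-=[0.2588 -0.0155; -0.0155 0.4811]  S=[0.6510 -0.0994; -0.0994 0.7208]  K=[0.4065 0.0382; -0.0183 0.6647]  nu=[-0.0709, 0.6533]  x^+=[-0.2194, 0.9244]  P^+=[0.1533 -0.0021; -0.0021 0.1600]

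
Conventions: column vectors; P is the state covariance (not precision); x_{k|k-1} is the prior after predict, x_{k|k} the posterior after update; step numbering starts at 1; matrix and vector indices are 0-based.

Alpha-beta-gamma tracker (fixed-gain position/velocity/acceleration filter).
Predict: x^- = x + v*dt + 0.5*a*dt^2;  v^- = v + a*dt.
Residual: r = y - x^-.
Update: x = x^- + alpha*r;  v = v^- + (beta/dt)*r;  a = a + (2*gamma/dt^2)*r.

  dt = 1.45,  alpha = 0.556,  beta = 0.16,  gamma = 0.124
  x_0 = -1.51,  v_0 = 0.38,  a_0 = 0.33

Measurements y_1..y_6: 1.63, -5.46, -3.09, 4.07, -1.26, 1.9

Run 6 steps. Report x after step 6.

x_post = 0.7667

step 1: x_pred=-0.6121  r=2.2421  x^+=0.6345  v^+=1.1059  a^+=0.5945
step 2: x_pred=2.8630  r=-8.3230  x^+=-1.7646  v^+=1.0495  a^+=-0.3873
step 3: x_pred=-0.6500  r=-2.4400  x^+=-2.0066  v^+=0.2187  a^+=-0.6751
step 4: x_pred=-2.3992  r=6.4692  x^+=1.1977  v^+=-0.0463  a^+=0.0880
step 5: x_pred=1.2230  r=-2.4830  x^+=-0.1576  v^+=-0.1927  a^+=-0.2049
step 6: x_pred=-0.6524  r=2.5524  x^+=0.7667  v^+=-0.2082  a^+=0.0962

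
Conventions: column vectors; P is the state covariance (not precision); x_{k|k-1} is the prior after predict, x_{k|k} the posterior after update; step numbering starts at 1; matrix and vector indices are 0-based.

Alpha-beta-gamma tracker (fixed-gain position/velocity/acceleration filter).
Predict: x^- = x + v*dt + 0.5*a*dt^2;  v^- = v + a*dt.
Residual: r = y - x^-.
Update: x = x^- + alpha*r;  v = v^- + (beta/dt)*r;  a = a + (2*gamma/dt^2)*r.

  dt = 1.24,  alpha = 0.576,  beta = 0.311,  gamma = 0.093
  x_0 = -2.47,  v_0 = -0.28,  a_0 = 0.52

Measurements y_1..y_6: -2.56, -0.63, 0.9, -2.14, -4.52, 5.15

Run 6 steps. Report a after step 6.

step 1: x_pred=-2.4174  r=-0.1426  x^+=-2.4995  v^+=0.3290  a^+=0.5028
step 2: x_pred=-1.7050  r=1.0750  x^+=-1.0858  v^+=1.2221  a^+=0.6328
step 3: x_pred=0.9161  r=-0.0161  x^+=0.9068  v^+=2.0027  a^+=0.6309
step 4: x_pred=3.8752  r=-6.0152  x^+=0.4104  v^+=1.2763  a^+=-0.0968
step 5: x_pred=1.9187  r=-6.4387  x^+=-1.7900  v^+=-0.4586  a^+=-0.8757
step 6: x_pred=-3.0318  r=8.1818  x^+=1.6809  v^+=0.5077  a^+=0.1141

a_post = 0.1141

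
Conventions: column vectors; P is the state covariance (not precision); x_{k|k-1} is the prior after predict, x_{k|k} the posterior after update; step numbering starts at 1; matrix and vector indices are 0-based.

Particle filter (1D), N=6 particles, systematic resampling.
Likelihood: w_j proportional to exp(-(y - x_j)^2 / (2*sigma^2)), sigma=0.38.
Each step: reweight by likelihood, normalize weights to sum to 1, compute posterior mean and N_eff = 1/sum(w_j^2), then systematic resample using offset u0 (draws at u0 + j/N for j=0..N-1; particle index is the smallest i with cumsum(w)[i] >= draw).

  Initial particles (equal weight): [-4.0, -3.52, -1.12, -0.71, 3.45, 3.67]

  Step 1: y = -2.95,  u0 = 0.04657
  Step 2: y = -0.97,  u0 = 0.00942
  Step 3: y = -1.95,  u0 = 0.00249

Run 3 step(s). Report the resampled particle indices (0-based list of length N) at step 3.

resampled_idx = [0, 1, 2, 3, 4, 5]

step 1: w=[0.0634, 0.9366, 0.0000, 0.0000, 0.0000, 0.0000]  mean=-3.5504  Neff=1.1349  idx=[0, 1, 1, 1, 1, 1]
step 2: w=[0.0000, 0.2000, 0.2000, 0.2000, 0.2000, 0.2000]  mean=-3.5200  Neff=5.0002  idx=[1, 1, 2, 3, 4, 5]
step 3: w=[0.1667, 0.1667, 0.1667, 0.1667, 0.1667, 0.1667]  mean=-3.5200  Neff=6.0000  idx=[0, 1, 2, 3, 4, 5]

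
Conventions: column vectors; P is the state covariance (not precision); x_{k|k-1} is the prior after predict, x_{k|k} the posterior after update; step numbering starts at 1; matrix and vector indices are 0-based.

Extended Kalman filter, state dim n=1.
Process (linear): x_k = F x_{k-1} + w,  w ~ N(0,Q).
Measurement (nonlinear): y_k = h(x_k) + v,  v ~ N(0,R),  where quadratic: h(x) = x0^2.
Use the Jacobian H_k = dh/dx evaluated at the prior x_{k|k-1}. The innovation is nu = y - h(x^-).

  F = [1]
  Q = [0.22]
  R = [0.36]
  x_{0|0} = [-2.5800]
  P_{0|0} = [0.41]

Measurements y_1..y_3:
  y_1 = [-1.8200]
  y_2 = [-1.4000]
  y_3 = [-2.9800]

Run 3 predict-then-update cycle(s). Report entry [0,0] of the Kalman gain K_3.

K[0,0] = -0.1770

step 1: x^-=[-2.5800]  P^-=[0.6300]  H_jac=[-5.1600]  S=[17.1341]  K=[-0.1897]  nu=[-8.4764]  x^+=[-0.9718]  P^+=[0.0132]
step 2: x^-=[-0.9718]  P^-=[0.2332]  H_jac=[-1.9436]  S=[1.2411]  K=[-0.3653]  nu=[-2.3444]  x^+=[-0.1155]  P^+=[0.0677]
step 3: x^-=[-0.1155]  P^-=[0.2877]  H_jac=[-0.2310]  S=[0.3753]  K=[-0.1770]  nu=[-2.9933]  x^+=[0.4143]  P^+=[0.2759]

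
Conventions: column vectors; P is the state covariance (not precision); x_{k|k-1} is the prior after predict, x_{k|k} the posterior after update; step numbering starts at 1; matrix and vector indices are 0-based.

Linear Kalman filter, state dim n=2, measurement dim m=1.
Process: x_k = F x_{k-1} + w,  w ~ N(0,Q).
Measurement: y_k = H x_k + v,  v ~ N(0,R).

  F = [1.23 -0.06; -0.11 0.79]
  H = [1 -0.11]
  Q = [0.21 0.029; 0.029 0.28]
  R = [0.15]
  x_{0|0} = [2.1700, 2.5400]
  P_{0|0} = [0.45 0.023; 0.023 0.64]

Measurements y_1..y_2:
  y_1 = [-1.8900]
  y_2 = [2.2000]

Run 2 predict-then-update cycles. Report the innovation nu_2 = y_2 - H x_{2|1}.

step 1: x^-=[2.5167, 1.7679]  P^-=[0.8897 -0.0397; -0.0397 0.6809]  S=[1.0567]  K=[0.8461; -0.1085]  nu=[-4.2122]  x^+=[-1.0473, 2.2248]  P^+=[0.1332 0.0573; 0.0573 0.6684]
step 2: x^-=[-1.4217, 1.8728]  P^-=[0.4055 0.0353; 0.0353 0.6888]  S=[0.5561]  K=[0.7222; -0.0728]  nu=[3.8277]  x^+=[1.3428, 1.5943]  P^+=[0.1154 0.0645; 0.0645 0.6859]

innov = [3.8277]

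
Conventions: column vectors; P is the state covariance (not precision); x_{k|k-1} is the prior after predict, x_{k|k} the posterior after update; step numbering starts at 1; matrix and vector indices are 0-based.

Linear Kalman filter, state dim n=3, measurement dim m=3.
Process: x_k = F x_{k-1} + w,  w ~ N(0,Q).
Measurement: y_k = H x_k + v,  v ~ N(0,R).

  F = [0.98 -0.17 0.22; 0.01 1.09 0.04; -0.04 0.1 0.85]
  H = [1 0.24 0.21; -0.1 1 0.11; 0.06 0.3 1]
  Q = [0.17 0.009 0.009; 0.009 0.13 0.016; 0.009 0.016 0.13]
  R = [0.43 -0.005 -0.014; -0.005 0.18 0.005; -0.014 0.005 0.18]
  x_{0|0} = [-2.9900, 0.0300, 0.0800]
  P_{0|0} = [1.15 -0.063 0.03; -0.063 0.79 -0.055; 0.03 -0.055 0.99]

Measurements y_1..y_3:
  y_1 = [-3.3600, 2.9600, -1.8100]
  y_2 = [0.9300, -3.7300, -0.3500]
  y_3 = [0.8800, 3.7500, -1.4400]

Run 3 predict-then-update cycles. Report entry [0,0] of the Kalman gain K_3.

step 1: x^-=[-2.9177, 0.0060, 0.1906]  P^-=[1.3832 -0.1962 0.1605; -0.1962 1.0642 0.0870; 0.1605 0.0870 0.8441]  S=[1.8938 -0.0250 0.4501; -0.0250 1.3230 0.4778; 0.4501 0.4778 1.1893]  K=[0.7289 -0.2130 -0.0350; 0.0583 0.8371 -0.0267; -0.0053 -0.1687 0.8096]  nu=[-0.4838, 2.6413, -1.8273]  x^+=[-3.7691, 2.2376, -1.7317]  P^+=[0.3238 -0.0059 -0.0352; -0.0059 0.1549 -0.0476; -0.0352 -0.0476 0.1613]
step 2: x^-=[-4.4551, 2.3321, -1.0974]  P^-=[0.4836 -0.0340 0.0000; -0.0340 0.3100 -0.0060; 0.0000 -0.0060 0.2430]  S=[0.9253 -0.0079 0.0759; -0.0079 0.5033 0.1146; 0.0759 0.1146 0.4478]  K=[0.5130 -0.1543 -0.0054; 0.0456 0.6167 0.0242; 0.0070 -0.0861 0.5595]  nu=[5.0558, -6.3869, 0.3151]  x^+=[-0.8779, -1.3681, -0.3358]  P^+=[0.2271 -0.0054 -0.0209; -0.0054 0.1133 -0.0269; -0.0209 -0.0269 0.1095]
step 3: x^-=[-0.7016, -1.5135, -0.3871]  P^-=[0.3914 -0.0216 0.0041; -0.0216 0.2623 0.0071; 0.0041 0.0071 0.2075]  S=[0.8378 0.0045 0.0715; 0.0045 0.4546 0.1104; 0.0715 0.1104 0.4165]  K=[0.4621 -0.1394 0.0084; 0.0443 0.5726 0.0434; 0.0151 -0.0610 0.5175]  nu=[2.0261, 5.2359, -0.5568]  x^+=[-0.4996, 1.5504, -0.9642]  P^+=[0.2040 -0.0052 -0.0164; -0.0052 0.1049 -0.0211; -0.0164 -0.0211 0.0999]

K[0,0] = 0.4621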